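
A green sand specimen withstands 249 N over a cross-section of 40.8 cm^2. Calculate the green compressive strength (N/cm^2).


Formula: Compressive Strength = Force / Area
Strength = 249 N / 40.8 cm^2 = 6.1029 N/cm^2

6.1029 N/cm^2


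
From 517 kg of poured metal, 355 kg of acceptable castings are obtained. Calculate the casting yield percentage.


Formula: Casting Yield = (W_good / W_total) * 100
Yield = (355 kg / 517 kg) * 100 = 68.6654%

Answer: 68.6654%


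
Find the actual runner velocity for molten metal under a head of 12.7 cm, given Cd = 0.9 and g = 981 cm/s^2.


Formula: v = Cd * sqrt(2 * g * h)  (Torricelli with discharge coefficient)
2*g*h = 2 * 981 * 12.7 = 24917.4 cm^2/s^2
sqrt(24917.4) = 157.85246 cm/s
v = 0.9 * 157.85246 = 142.0672 cm/s

Final answer: 142.0672 cm/s


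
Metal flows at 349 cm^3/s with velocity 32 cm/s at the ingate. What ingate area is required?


Formula: A_ingate = Q / v  (continuity equation)
A = 349 cm^3/s / 32 cm/s = 10.9062 cm^2


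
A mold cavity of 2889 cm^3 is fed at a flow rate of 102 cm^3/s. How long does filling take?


Formula: t_fill = V_mold / Q_flow
t = 2889 cm^3 / 102 cm^3/s = 28.3235 s

Final answer: 28.3235 s


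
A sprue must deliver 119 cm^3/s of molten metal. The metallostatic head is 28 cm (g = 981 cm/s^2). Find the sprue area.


Formula: v = sqrt(2*g*h), A = Q/v
Velocity: v = sqrt(2 * 981 * 28) = sqrt(54936) = 234.3843 cm/s
Sprue area: A = Q / v = 119 / 234.3843 = 0.5077 cm^2

Final answer: 0.5077 cm^2


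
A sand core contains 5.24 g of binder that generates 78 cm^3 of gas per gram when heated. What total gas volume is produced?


Formula: V_gas = W_binder * gas_evolution_rate
V = 5.24 g * 78 cm^3/g = 408.7200 cm^3

408.7200 cm^3


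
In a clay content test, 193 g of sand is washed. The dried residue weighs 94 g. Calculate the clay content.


Formula: Clay% = (W_total - W_washed) / W_total * 100
Clay mass = 193 - 94 = 99 g
Clay% = 99 / 193 * 100 = 51.2953%

51.2953%


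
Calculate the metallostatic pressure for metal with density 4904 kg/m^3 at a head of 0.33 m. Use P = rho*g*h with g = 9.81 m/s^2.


Formula: P = rho * g * h
rho * g = 4904 * 9.81 = 48108.24 N/m^3
P = 48108.24 * 0.33 = 15875.7192 Pa


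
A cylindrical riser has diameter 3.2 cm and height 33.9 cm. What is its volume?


Formula: V = pi * (D/2)^2 * H  (cylinder volume)
Radius = D/2 = 3.2/2 = 1.6 cm
V = pi * 1.6^2 * 33.9 = 272.6400 cm^3

Answer: 272.6400 cm^3


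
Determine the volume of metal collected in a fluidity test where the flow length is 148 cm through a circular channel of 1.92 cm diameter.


Formula: V = pi * (d/2)^2 * L  (cylinder volume)
Radius = 1.92/2 = 0.96 cm
V = pi * 0.96^2 * 148 = 428.5032 cm^3

Final answer: 428.5032 cm^3


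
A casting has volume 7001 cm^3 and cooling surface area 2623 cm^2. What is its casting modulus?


Formula: Casting Modulus M = V / A
M = 7001 cm^3 / 2623 cm^2 = 2.6691 cm

Final answer: 2.6691 cm


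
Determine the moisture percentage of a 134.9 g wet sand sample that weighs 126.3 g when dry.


Formula: MC = (W_wet - W_dry) / W_wet * 100
Water mass = 134.9 - 126.3 = 8.6 g
MC = 8.6 / 134.9 * 100 = 6.3751%

6.3751%


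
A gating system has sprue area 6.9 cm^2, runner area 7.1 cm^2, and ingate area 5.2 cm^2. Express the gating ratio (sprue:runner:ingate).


Sprue:Runner:Ingate = 1 : 7.1/6.9 : 5.2/6.9 = 1:1.03:0.75

Answer: 1:1.03:0.75


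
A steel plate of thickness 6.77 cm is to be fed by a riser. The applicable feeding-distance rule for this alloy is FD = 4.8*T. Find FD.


Formula: FD = 4.8 * T  (riser feeding-distance rule)
FD = 4.8 * 6.77 cm = 32.4960 cm

32.4960 cm


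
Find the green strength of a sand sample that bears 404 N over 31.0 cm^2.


Formula: Compressive Strength = Force / Area
Strength = 404 N / 31.0 cm^2 = 13.0323 N/cm^2

Answer: 13.0323 N/cm^2


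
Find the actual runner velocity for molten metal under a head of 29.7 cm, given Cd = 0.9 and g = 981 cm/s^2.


Formula: v = Cd * sqrt(2 * g * h)  (Torricelli with discharge coefficient)
2*g*h = 2 * 981 * 29.7 = 58271.4 cm^2/s^2
sqrt(58271.4) = 241.39470 cm/s
v = 0.9 * 241.39470 = 217.2552 cm/s

Final answer: 217.2552 cm/s


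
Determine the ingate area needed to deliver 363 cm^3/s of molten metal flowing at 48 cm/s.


Formula: A_ingate = Q / v  (continuity equation)
A = 363 cm^3/s / 48 cm/s = 7.5625 cm^2

Answer: 7.5625 cm^2


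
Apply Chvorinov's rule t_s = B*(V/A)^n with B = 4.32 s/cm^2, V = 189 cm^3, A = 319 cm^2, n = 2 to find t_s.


Formula: t_s = B * (V/A)^n  (Chvorinov's rule, n=2)
Modulus M = V/A = 189/319 = 0.592476 cm
M^2 = 0.592476^2 = 0.351028 cm^2
t_s = 4.32 * 0.351028 = 1.5164 s


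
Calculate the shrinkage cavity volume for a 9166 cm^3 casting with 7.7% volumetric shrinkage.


Formula: V_shrink = V_casting * shrinkage_pct / 100
V_shrink = 9166 cm^3 * 7.7 / 100 = 705.7820 cm^3

705.7820 cm^3


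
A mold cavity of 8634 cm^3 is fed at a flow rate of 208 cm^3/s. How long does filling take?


Formula: t_fill = V_mold / Q_flow
t = 8634 cm^3 / 208 cm^3/s = 41.5096 s

Final answer: 41.5096 s


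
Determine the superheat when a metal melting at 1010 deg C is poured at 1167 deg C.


Formula: Superheat = T_pour - T_melt
Superheat = 1167 - 1010 = 157 deg C

Answer: 157 deg C


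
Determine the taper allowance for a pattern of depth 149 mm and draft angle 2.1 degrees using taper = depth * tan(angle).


Formula: taper = depth * tan(draft_angle)
tan(2.1 deg) = 0.0366683
taper = 149 mm * 0.0366683 = 5.4636 mm

Final answer: 5.4636 mm


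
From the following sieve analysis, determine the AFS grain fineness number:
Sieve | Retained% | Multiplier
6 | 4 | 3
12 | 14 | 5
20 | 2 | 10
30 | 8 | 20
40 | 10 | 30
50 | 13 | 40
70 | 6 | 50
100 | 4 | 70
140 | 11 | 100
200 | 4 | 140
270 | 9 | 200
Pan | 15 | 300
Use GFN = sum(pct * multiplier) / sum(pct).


Formula: GFN = sum(pct * multiplier) / sum(pct)
sum(pct * multiplier) = 9622
sum(pct) = 100
GFN = 9622 / 100 = 96.22

96.22


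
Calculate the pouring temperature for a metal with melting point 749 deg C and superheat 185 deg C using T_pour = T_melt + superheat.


Formula: T_pour = T_melt + Superheat
T_pour = 749 + 185 = 934 deg C


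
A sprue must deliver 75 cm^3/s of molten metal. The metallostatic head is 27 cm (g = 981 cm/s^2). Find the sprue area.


Formula: v = sqrt(2*g*h), A = Q/v
Velocity: v = sqrt(2 * 981 * 27) = sqrt(52974) = 230.1608 cm/s
Sprue area: A = Q / v = 75 / 230.1608 = 0.3259 cm^2


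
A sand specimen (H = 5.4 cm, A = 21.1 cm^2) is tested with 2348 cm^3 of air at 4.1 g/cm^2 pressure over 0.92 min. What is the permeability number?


Formula: Permeability Number P = (V * H) / (p * A * t)
Numerator: V * H = 2348 * 5.4 = 12679.2
Denominator: p * A * t = 4.1 * 21.1 * 0.92 = 79.5892
P = 12679.2 / 79.5892 = 159.3080

Final answer: 159.3080


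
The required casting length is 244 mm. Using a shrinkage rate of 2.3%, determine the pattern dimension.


Formula: L_pattern = L_casting * (1 + shrinkage_rate/100)
Shrinkage factor = 1 + 2.3/100 = 1.023
L_pattern = 244 mm * 1.023 = 249.6120 mm


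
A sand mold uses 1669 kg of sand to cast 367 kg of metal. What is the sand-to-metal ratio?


Formula: Sand-to-Metal Ratio = W_sand / W_metal
Ratio = 1669 kg / 367 kg = 4.5477

4.5477


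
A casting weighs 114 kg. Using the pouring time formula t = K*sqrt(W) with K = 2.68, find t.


Formula: t = K * sqrt(W)
sqrt(W) = sqrt(114) = 10.67708
t = 2.68 * 10.67708 = 28.6146 s


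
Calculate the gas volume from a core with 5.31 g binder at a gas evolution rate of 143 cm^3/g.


Formula: V_gas = W_binder * gas_evolution_rate
V = 5.31 g * 143 cm^3/g = 759.3300 cm^3

Final answer: 759.3300 cm^3


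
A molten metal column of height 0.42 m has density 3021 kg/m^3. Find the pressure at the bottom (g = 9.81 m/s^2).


Formula: P = rho * g * h
rho * g = 3021 * 9.81 = 29636.01 N/m^3
P = 29636.01 * 0.42 = 12447.1242 Pa

12447.1242 Pa


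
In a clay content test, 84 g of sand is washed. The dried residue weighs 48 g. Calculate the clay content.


Formula: Clay% = (W_total - W_washed) / W_total * 100
Clay mass = 84 - 48 = 36 g
Clay% = 36 / 84 * 100 = 42.8571%

Final answer: 42.8571%


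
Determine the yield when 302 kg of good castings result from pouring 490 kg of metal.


Formula: Casting Yield = (W_good / W_total) * 100
Yield = (302 kg / 490 kg) * 100 = 61.6327%

Final answer: 61.6327%


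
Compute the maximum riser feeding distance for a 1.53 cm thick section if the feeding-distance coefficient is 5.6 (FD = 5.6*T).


Formula: FD = 5.6 * T  (riser feeding-distance rule)
FD = 5.6 * 1.53 cm = 8.5680 cm

Final answer: 8.5680 cm


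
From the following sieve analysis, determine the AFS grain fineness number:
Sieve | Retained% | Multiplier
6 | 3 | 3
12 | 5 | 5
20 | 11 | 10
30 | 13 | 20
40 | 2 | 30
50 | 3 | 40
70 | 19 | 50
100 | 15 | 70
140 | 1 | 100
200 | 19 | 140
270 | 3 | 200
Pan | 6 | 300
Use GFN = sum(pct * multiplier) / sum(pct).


Formula: GFN = sum(pct * multiplier) / sum(pct)
sum(pct * multiplier) = 7744
sum(pct) = 100
GFN = 7744 / 100 = 77.44

Answer: 77.44


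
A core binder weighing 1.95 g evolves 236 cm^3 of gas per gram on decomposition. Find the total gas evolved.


Formula: V_gas = W_binder * gas_evolution_rate
V = 1.95 g * 236 cm^3/g = 460.2000 cm^3

Final answer: 460.2000 cm^3


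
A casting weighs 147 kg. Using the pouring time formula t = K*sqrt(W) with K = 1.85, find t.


Formula: t = K * sqrt(W)
sqrt(W) = sqrt(147) = 12.12436
t = 1.85 * 12.12436 = 22.4301 s

Final answer: 22.4301 s


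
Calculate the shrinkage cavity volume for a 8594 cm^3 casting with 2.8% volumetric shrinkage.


Formula: V_shrink = V_casting * shrinkage_pct / 100
V_shrink = 8594 cm^3 * 2.8 / 100 = 240.6320 cm^3

Answer: 240.6320 cm^3


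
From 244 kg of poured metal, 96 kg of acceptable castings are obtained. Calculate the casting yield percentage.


Formula: Casting Yield = (W_good / W_total) * 100
Yield = (96 kg / 244 kg) * 100 = 39.3443%

Answer: 39.3443%


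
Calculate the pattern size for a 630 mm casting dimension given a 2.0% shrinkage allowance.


Formula: L_pattern = L_casting * (1 + shrinkage_rate/100)
Shrinkage factor = 1 + 2.0/100 = 1.02
L_pattern = 630 mm * 1.02 = 642.6000 mm

Final answer: 642.6000 mm


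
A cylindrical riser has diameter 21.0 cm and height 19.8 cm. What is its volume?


Formula: V = pi * (D/2)^2 * H  (cylinder volume)
Radius = D/2 = 21.0/2 = 10.5 cm
V = pi * 10.5^2 * 19.8 = 6857.9397 cm^3

6857.9397 cm^3


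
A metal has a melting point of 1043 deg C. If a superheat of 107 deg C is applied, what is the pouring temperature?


Formula: T_pour = T_melt + Superheat
T_pour = 1043 + 107 = 1150 deg C


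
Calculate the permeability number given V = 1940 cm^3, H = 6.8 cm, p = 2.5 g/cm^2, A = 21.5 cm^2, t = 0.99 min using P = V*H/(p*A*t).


Formula: Permeability Number P = (V * H) / (p * A * t)
Numerator: V * H = 1940 * 6.8 = 13192.0
Denominator: p * A * t = 2.5 * 21.5 * 0.99 = 53.2125
P = 13192.0 / 53.2125 = 247.9117

247.9117


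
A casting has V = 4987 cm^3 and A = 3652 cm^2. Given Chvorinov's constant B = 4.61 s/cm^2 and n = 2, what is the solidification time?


Formula: t_s = B * (V/A)^n  (Chvorinov's rule, n=2)
Modulus M = V/A = 4987/3652 = 1.365553 cm
M^2 = 1.365553^2 = 1.864735 cm^2
t_s = 4.61 * 1.864735 = 8.5964 s

Final answer: 8.5964 s


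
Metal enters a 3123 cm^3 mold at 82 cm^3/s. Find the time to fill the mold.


Formula: t_fill = V_mold / Q_flow
t = 3123 cm^3 / 82 cm^3/s = 38.0854 s


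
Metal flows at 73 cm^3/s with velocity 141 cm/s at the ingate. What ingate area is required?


Formula: A_ingate = Q / v  (continuity equation)
A = 73 cm^3/s / 141 cm/s = 0.5177 cm^2


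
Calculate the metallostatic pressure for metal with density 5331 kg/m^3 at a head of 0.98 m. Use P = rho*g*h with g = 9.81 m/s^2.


Formula: P = rho * g * h
rho * g = 5331 * 9.81 = 52297.11 N/m^3
P = 52297.11 * 0.98 = 51251.1678 Pa


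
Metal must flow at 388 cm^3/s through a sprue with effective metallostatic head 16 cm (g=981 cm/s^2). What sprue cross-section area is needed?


Formula: v = sqrt(2*g*h), A = Q/v
Velocity: v = sqrt(2 * 981 * 16) = sqrt(31392) = 177.1779 cm/s
Sprue area: A = Q / v = 388 / 177.1779 = 2.1899 cm^2


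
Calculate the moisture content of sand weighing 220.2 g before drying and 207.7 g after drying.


Formula: MC = (W_wet - W_dry) / W_wet * 100
Water mass = 220.2 - 207.7 = 12.5 g
MC = 12.5 / 220.2 * 100 = 5.6767%


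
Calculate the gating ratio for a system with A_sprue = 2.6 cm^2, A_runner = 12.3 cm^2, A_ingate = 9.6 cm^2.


Sprue:Runner:Ingate = 1 : 12.3/2.6 : 9.6/2.6 = 1:4.73:3.69

Final answer: 1:4.73:3.69


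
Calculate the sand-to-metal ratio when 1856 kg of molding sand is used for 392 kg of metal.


Formula: Sand-to-Metal Ratio = W_sand / W_metal
Ratio = 1856 kg / 392 kg = 4.7347


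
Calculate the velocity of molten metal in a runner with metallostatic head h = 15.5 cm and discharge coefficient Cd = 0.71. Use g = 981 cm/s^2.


Formula: v = Cd * sqrt(2 * g * h)  (Torricelli with discharge coefficient)
2*g*h = 2 * 981 * 15.5 = 30411.0 cm^2/s^2
sqrt(30411.0) = 174.38750 cm/s
v = 0.71 * 174.38750 = 123.8151 cm/s

Final answer: 123.8151 cm/s


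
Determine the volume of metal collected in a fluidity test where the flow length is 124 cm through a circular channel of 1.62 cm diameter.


Formula: V = pi * (d/2)^2 * L  (cylinder volume)
Radius = 1.62/2 = 0.81 cm
V = pi * 0.81^2 * 124 = 255.5887 cm^3


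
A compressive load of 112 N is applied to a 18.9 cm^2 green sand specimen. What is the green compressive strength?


Formula: Compressive Strength = Force / Area
Strength = 112 N / 18.9 cm^2 = 5.9259 N/cm^2

Answer: 5.9259 N/cm^2


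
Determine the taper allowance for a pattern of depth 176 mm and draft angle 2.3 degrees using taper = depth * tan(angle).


Formula: taper = depth * tan(draft_angle)
tan(2.3 deg) = 0.0401641
taper = 176 mm * 0.0401641 = 7.0689 mm

7.0689 mm


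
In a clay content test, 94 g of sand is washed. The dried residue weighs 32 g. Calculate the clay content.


Formula: Clay% = (W_total - W_washed) / W_total * 100
Clay mass = 94 - 32 = 62 g
Clay% = 62 / 94 * 100 = 65.9574%


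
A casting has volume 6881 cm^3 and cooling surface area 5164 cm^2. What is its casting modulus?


Formula: Casting Modulus M = V / A
M = 6881 cm^3 / 5164 cm^2 = 1.3325 cm

1.3325 cm


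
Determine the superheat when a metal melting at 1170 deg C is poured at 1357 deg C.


Formula: Superheat = T_pour - T_melt
Superheat = 1357 - 1170 = 187 deg C

187 deg C


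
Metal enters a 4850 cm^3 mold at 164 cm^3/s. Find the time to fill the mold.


Formula: t_fill = V_mold / Q_flow
t = 4850 cm^3 / 164 cm^3/s = 29.5732 s

29.5732 s


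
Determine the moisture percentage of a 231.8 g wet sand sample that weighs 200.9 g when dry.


Formula: MC = (W_wet - W_dry) / W_wet * 100
Water mass = 231.8 - 200.9 = 30.9 g
MC = 30.9 / 231.8 * 100 = 13.3305%

13.3305%


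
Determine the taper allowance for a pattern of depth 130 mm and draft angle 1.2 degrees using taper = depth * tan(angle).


Formula: taper = depth * tan(draft_angle)
tan(1.2 deg) = 0.0209470
taper = 130 mm * 0.0209470 = 2.7231 mm

Final answer: 2.7231 mm


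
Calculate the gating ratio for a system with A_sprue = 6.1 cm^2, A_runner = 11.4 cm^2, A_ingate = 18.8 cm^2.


Sprue:Runner:Ingate = 1 : 11.4/6.1 : 18.8/6.1 = 1:1.87:3.08

Final answer: 1:1.87:3.08


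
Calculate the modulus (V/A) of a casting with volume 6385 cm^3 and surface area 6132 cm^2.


Formula: Casting Modulus M = V / A
M = 6385 cm^3 / 6132 cm^2 = 1.0413 cm

Answer: 1.0413 cm


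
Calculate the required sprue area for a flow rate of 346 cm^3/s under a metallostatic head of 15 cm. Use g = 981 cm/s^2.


Formula: v = sqrt(2*g*h), A = Q/v
Velocity: v = sqrt(2 * 981 * 15) = sqrt(29430) = 171.5517 cm/s
Sprue area: A = Q / v = 346 / 171.5517 = 2.0169 cm^2

Answer: 2.0169 cm^2


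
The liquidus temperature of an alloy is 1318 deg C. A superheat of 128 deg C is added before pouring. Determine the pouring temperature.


Formula: T_pour = T_melt + Superheat
T_pour = 1318 + 128 = 1446 deg C


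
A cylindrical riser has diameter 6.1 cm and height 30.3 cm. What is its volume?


Formula: V = pi * (D/2)^2 * H  (cylinder volume)
Radius = D/2 = 6.1/2 = 3.05 cm
V = pi * 3.05^2 * 30.3 = 885.5074 cm^3


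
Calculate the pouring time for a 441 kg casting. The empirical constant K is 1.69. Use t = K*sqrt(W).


Formula: t = K * sqrt(W)
sqrt(W) = sqrt(441) = 21.00000
t = 1.69 * 21.00000 = 35.4900 s

Final answer: 35.4900 s


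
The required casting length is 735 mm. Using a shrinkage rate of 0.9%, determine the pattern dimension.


Formula: L_pattern = L_casting * (1 + shrinkage_rate/100)
Shrinkage factor = 1 + 0.9/100 = 1.009
L_pattern = 735 mm * 1.009 = 741.6150 mm

Answer: 741.6150 mm


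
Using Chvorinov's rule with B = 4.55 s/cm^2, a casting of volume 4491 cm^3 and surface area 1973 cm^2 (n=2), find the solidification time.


Formula: t_s = B * (V/A)^n  (Chvorinov's rule, n=2)
Modulus M = V/A = 4491/1973 = 2.276229 cm
M^2 = 2.276229^2 = 5.181218 cm^2
t_s = 4.55 * 5.181218 = 23.5745 s


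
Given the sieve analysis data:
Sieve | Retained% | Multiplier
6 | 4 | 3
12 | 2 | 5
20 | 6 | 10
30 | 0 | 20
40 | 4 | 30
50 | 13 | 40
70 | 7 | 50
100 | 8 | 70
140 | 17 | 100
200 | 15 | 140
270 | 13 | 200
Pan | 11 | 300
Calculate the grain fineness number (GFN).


Formula: GFN = sum(pct * multiplier) / sum(pct)
sum(pct * multiplier) = 11332
sum(pct) = 100
GFN = 11332 / 100 = 113.32

113.32


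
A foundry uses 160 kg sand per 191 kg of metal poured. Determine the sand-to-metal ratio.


Formula: Sand-to-Metal Ratio = W_sand / W_metal
Ratio = 160 kg / 191 kg = 0.8377

Final answer: 0.8377


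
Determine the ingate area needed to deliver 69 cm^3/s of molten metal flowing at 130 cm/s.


Formula: A_ingate = Q / v  (continuity equation)
A = 69 cm^3/s / 130 cm/s = 0.5308 cm^2

Final answer: 0.5308 cm^2


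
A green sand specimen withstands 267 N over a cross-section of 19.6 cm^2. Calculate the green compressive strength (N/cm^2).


Formula: Compressive Strength = Force / Area
Strength = 267 N / 19.6 cm^2 = 13.6224 N/cm^2


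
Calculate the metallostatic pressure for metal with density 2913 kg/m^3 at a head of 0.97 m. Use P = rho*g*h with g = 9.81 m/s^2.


Formula: P = rho * g * h
rho * g = 2913 * 9.81 = 28576.53 N/m^3
P = 28576.53 * 0.97 = 27719.2341 Pa

Answer: 27719.2341 Pa


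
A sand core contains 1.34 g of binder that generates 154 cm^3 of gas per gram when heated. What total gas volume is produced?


Formula: V_gas = W_binder * gas_evolution_rate
V = 1.34 g * 154 cm^3/g = 206.3600 cm^3


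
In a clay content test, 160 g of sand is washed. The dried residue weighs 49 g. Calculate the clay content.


Formula: Clay% = (W_total - W_washed) / W_total * 100
Clay mass = 160 - 49 = 111 g
Clay% = 111 / 160 * 100 = 69.3750%


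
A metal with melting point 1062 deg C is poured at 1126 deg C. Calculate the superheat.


Formula: Superheat = T_pour - T_melt
Superheat = 1126 - 1062 = 64 deg C

64 deg C


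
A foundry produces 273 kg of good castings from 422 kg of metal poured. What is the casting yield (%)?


Formula: Casting Yield = (W_good / W_total) * 100
Yield = (273 kg / 422 kg) * 100 = 64.6919%


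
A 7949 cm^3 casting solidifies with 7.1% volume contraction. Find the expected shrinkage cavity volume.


Formula: V_shrink = V_casting * shrinkage_pct / 100
V_shrink = 7949 cm^3 * 7.1 / 100 = 564.3790 cm^3

Final answer: 564.3790 cm^3


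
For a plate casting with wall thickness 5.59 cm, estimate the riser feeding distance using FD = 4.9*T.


Formula: FD = 4.9 * T  (riser feeding-distance rule)
FD = 4.9 * 5.59 cm = 27.3910 cm

Answer: 27.3910 cm


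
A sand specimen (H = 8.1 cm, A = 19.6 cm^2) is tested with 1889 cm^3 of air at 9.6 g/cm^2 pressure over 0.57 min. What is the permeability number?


Formula: Permeability Number P = (V * H) / (p * A * t)
Numerator: V * H = 1889 * 8.1 = 15300.9
Denominator: p * A * t = 9.6 * 19.6 * 0.57 = 107.2512
P = 15300.9 / 107.2512 = 142.6641


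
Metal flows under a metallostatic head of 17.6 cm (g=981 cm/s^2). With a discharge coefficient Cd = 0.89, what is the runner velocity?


Formula: v = Cd * sqrt(2 * g * h)  (Torricelli with discharge coefficient)
2*g*h = 2 * 981 * 17.6 = 34531.2 cm^2/s^2
sqrt(34531.2) = 185.82572 cm/s
v = 0.89 * 185.82572 = 165.3849 cm/s

Answer: 165.3849 cm/s


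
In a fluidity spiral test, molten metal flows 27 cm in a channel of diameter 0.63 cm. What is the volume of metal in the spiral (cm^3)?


Formula: V = pi * (d/2)^2 * L  (cylinder volume)
Radius = 0.63/2 = 0.315 cm
V = pi * 0.315^2 * 27 = 8.4166 cm^3

Final answer: 8.4166 cm^3


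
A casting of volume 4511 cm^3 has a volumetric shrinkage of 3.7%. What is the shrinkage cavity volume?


Formula: V_shrink = V_casting * shrinkage_pct / 100
V_shrink = 4511 cm^3 * 3.7 / 100 = 166.9070 cm^3

166.9070 cm^3


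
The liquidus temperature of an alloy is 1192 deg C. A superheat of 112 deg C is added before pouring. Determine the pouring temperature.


Formula: T_pour = T_melt + Superheat
T_pour = 1192 + 112 = 1304 deg C

Final answer: 1304 deg C


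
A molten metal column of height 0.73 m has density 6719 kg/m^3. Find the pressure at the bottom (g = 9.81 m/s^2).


Formula: P = rho * g * h
rho * g = 6719 * 9.81 = 65913.39 N/m^3
P = 65913.39 * 0.73 = 48116.7747 Pa

48116.7747 Pa


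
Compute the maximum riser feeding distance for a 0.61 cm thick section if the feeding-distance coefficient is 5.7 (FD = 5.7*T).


Formula: FD = 5.7 * T  (riser feeding-distance rule)
FD = 5.7 * 0.61 cm = 3.4770 cm

Final answer: 3.4770 cm


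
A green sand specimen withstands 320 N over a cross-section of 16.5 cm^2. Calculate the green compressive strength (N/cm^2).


Formula: Compressive Strength = Force / Area
Strength = 320 N / 16.5 cm^2 = 19.3939 N/cm^2

19.3939 N/cm^2


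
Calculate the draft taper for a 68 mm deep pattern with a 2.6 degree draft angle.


Formula: taper = depth * tan(draft_angle)
tan(2.6 deg) = 0.0454097
taper = 68 mm * 0.0454097 = 3.0879 mm

3.0879 mm


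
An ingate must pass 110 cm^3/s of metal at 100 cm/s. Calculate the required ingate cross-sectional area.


Formula: A_ingate = Q / v  (continuity equation)
A = 110 cm^3/s / 100 cm/s = 1.1000 cm^2

Final answer: 1.1000 cm^2


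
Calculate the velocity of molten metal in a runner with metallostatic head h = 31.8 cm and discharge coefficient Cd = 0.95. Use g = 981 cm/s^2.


Formula: v = Cd * sqrt(2 * g * h)  (Torricelli with discharge coefficient)
2*g*h = 2 * 981 * 31.8 = 62391.6 cm^2/s^2
sqrt(62391.6) = 249.78311 cm/s
v = 0.95 * 249.78311 = 237.2940 cm/s

Final answer: 237.2940 cm/s


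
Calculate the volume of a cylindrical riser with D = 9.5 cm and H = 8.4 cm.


Formula: V = pi * (D/2)^2 * H  (cylinder volume)
Radius = D/2 = 9.5/2 = 4.75 cm
V = pi * 4.75^2 * 8.4 = 595.4103 cm^3

Final answer: 595.4103 cm^3


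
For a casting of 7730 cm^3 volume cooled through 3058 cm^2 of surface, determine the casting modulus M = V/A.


Formula: Casting Modulus M = V / A
M = 7730 cm^3 / 3058 cm^2 = 2.5278 cm

Answer: 2.5278 cm


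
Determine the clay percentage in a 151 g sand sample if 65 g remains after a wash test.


Formula: Clay% = (W_total - W_washed) / W_total * 100
Clay mass = 151 - 65 = 86 g
Clay% = 86 / 151 * 100 = 56.9536%

56.9536%


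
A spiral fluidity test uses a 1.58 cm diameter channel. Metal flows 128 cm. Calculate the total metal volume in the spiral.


Formula: V = pi * (d/2)^2 * L  (cylinder volume)
Radius = 1.58/2 = 0.79 cm
V = pi * 0.79^2 * 128 = 250.9655 cm^3


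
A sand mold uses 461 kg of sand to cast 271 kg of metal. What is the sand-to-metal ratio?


Formula: Sand-to-Metal Ratio = W_sand / W_metal
Ratio = 461 kg / 271 kg = 1.7011

1.7011


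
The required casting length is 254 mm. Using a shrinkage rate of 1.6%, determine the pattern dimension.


Formula: L_pattern = L_casting * (1 + shrinkage_rate/100)
Shrinkage factor = 1 + 1.6/100 = 1.016
L_pattern = 254 mm * 1.016 = 258.0640 mm

Final answer: 258.0640 mm


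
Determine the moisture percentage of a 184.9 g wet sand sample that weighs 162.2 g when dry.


Formula: MC = (W_wet - W_dry) / W_wet * 100
Water mass = 184.9 - 162.2 = 22.7 g
MC = 22.7 / 184.9 * 100 = 12.2769%

12.2769%


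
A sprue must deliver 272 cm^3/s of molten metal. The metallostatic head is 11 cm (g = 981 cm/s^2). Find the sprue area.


Formula: v = sqrt(2*g*h), A = Q/v
Velocity: v = sqrt(2 * 981 * 11) = sqrt(21582) = 146.9081 cm/s
Sprue area: A = Q / v = 272 / 146.9081 = 1.8515 cm^2

Answer: 1.8515 cm^2


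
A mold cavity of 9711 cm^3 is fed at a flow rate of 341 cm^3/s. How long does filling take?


Formula: t_fill = V_mold / Q_flow
t = 9711 cm^3 / 341 cm^3/s = 28.4780 s

28.4780 s


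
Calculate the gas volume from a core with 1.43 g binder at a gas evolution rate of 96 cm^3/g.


Formula: V_gas = W_binder * gas_evolution_rate
V = 1.43 g * 96 cm^3/g = 137.2800 cm^3

Final answer: 137.2800 cm^3


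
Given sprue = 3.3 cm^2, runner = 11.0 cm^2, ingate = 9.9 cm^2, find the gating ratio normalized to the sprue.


Sprue:Runner:Ingate = 1 : 11.0/3.3 : 9.9/3.3 = 1:3.33:3.00

1:3.33:3.00


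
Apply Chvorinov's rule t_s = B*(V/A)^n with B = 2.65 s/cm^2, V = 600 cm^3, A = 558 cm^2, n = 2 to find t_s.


Formula: t_s = B * (V/A)^n  (Chvorinov's rule, n=2)
Modulus M = V/A = 600/558 = 1.075269 cm
M^2 = 1.075269^2 = 1.156203 cm^2
t_s = 2.65 * 1.156203 = 3.0639 s

Final answer: 3.0639 s


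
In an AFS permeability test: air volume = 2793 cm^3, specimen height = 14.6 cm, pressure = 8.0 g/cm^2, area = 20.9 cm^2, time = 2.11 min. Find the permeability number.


Formula: Permeability Number P = (V * H) / (p * A * t)
Numerator: V * H = 2793 * 14.6 = 40777.8
Denominator: p * A * t = 8.0 * 20.9 * 2.11 = 352.792
P = 40777.8 / 352.792 = 115.5860


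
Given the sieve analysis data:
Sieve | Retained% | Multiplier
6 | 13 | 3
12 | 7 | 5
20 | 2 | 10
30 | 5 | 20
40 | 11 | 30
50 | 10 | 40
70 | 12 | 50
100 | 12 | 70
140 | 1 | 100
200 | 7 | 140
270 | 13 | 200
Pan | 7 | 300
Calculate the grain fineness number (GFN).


Formula: GFN = sum(pct * multiplier) / sum(pct)
sum(pct * multiplier) = 8144
sum(pct) = 100
GFN = 8144 / 100 = 81.44

81.44


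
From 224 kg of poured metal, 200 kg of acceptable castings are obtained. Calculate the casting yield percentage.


Formula: Casting Yield = (W_good / W_total) * 100
Yield = (200 kg / 224 kg) * 100 = 89.2857%

89.2857%


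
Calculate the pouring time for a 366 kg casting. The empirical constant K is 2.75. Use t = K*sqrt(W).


Formula: t = K * sqrt(W)
sqrt(W) = sqrt(366) = 19.13113
t = 2.75 * 19.13113 = 52.6106 s

52.6106 s


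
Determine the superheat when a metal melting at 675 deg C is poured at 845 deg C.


Formula: Superheat = T_pour - T_melt
Superheat = 845 - 675 = 170 deg C


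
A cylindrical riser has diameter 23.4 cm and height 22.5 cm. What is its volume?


Formula: V = pi * (D/2)^2 * H  (cylinder volume)
Radius = D/2 = 23.4/2 = 11.7 cm
V = pi * 11.7^2 * 22.5 = 9676.1839 cm^3

Answer: 9676.1839 cm^3


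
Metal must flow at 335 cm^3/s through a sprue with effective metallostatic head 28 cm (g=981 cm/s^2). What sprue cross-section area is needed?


Formula: v = sqrt(2*g*h), A = Q/v
Velocity: v = sqrt(2 * 981 * 28) = sqrt(54936) = 234.3843 cm/s
Sprue area: A = Q / v = 335 / 234.3843 = 1.4293 cm^2

Final answer: 1.4293 cm^2


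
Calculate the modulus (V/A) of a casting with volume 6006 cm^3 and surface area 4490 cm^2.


Formula: Casting Modulus M = V / A
M = 6006 cm^3 / 4490 cm^2 = 1.3376 cm


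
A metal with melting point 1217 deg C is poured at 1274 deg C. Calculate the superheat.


Formula: Superheat = T_pour - T_melt
Superheat = 1274 - 1217 = 57 deg C


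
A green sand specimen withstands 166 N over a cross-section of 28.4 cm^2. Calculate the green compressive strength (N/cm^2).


Formula: Compressive Strength = Force / Area
Strength = 166 N / 28.4 cm^2 = 5.8451 N/cm^2

Final answer: 5.8451 N/cm^2


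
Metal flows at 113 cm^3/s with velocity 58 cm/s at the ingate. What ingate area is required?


Formula: A_ingate = Q / v  (continuity equation)
A = 113 cm^3/s / 58 cm/s = 1.9483 cm^2


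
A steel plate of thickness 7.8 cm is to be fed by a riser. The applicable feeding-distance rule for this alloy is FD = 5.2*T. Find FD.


Formula: FD = 5.2 * T  (riser feeding-distance rule)
FD = 5.2 * 7.8 cm = 40.5600 cm


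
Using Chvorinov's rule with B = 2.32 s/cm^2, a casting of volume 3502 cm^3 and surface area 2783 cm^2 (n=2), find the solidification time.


Formula: t_s = B * (V/A)^n  (Chvorinov's rule, n=2)
Modulus M = V/A = 3502/2783 = 1.258354 cm
M^2 = 1.258354^2 = 1.583455 cm^2
t_s = 2.32 * 1.583455 = 3.6736 s

3.6736 s


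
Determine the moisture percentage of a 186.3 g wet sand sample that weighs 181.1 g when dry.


Formula: MC = (W_wet - W_dry) / W_wet * 100
Water mass = 186.3 - 181.1 = 5.2 g
MC = 5.2 / 186.3 * 100 = 2.7912%

2.7912%


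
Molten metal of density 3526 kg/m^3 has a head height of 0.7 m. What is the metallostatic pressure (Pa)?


Formula: P = rho * g * h
rho * g = 3526 * 9.81 = 34590.06 N/m^3
P = 34590.06 * 0.7 = 24213.0420 Pa

Answer: 24213.0420 Pa


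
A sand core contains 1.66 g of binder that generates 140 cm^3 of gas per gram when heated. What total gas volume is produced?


Formula: V_gas = W_binder * gas_evolution_rate
V = 1.66 g * 140 cm^3/g = 232.4000 cm^3

232.4000 cm^3


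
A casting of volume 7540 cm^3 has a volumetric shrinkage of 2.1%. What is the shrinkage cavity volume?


Formula: V_shrink = V_casting * shrinkage_pct / 100
V_shrink = 7540 cm^3 * 2.1 / 100 = 158.3400 cm^3


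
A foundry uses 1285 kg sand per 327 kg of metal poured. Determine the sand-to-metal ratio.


Formula: Sand-to-Metal Ratio = W_sand / W_metal
Ratio = 1285 kg / 327 kg = 3.9297

Final answer: 3.9297


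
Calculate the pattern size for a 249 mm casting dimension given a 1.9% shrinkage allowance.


Formula: L_pattern = L_casting * (1 + shrinkage_rate/100)
Shrinkage factor = 1 + 1.9/100 = 1.019
L_pattern = 249 mm * 1.019 = 253.7310 mm


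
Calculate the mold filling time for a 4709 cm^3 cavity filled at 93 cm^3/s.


Formula: t_fill = V_mold / Q_flow
t = 4709 cm^3 / 93 cm^3/s = 50.6344 s

50.6344 s


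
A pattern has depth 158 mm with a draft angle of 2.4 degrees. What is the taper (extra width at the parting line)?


Formula: taper = depth * tan(draft_angle)
tan(2.4 deg) = 0.0419124
taper = 158 mm * 0.0419124 = 6.6222 mm

Final answer: 6.6222 mm


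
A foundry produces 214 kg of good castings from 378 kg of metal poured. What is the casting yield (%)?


Formula: Casting Yield = (W_good / W_total) * 100
Yield = (214 kg / 378 kg) * 100 = 56.6138%


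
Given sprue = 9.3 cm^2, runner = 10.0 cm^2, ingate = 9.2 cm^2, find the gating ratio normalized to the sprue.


Sprue:Runner:Ingate = 1 : 10.0/9.3 : 9.2/9.3 = 1:1.08:0.99

1:1.08:0.99


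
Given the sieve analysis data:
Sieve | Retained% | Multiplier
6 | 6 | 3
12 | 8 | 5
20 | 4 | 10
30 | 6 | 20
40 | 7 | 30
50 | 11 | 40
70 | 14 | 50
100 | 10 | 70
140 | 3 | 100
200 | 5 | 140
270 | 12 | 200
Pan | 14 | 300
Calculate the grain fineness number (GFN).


Formula: GFN = sum(pct * multiplier) / sum(pct)
sum(pct * multiplier) = 9868
sum(pct) = 100
GFN = 9868 / 100 = 98.68


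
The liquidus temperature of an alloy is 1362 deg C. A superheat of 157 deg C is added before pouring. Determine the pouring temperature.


Formula: T_pour = T_melt + Superheat
T_pour = 1362 + 157 = 1519 deg C


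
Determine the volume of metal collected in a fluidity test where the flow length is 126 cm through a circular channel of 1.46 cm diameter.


Formula: V = pi * (d/2)^2 * L  (cylinder volume)
Radius = 1.46/2 = 0.73 cm
V = pi * 0.73^2 * 126 = 210.9435 cm^3

Final answer: 210.9435 cm^3


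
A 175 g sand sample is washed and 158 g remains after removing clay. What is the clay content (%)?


Formula: Clay% = (W_total - W_washed) / W_total * 100
Clay mass = 175 - 158 = 17 g
Clay% = 17 / 175 * 100 = 9.7143%

9.7143%


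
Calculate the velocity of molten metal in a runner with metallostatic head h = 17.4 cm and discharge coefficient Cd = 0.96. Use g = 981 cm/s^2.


Formula: v = Cd * sqrt(2 * g * h)  (Torricelli with discharge coefficient)
2*g*h = 2 * 981 * 17.4 = 34138.8 cm^2/s^2
sqrt(34138.8) = 184.76688 cm/s
v = 0.96 * 184.76688 = 177.3762 cm/s


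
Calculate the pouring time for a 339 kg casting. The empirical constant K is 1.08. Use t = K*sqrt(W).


Formula: t = K * sqrt(W)
sqrt(W) = sqrt(339) = 18.41195
t = 1.08 * 18.41195 = 19.8849 s

Answer: 19.8849 s


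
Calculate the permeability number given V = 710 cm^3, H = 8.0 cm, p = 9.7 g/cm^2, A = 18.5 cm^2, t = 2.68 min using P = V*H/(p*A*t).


Formula: Permeability Number P = (V * H) / (p * A * t)
Numerator: V * H = 710 * 8.0 = 5680.0
Denominator: p * A * t = 9.7 * 18.5 * 2.68 = 480.926
P = 5680.0 / 480.926 = 11.8105


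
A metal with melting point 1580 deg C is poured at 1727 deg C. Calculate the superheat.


Formula: Superheat = T_pour - T_melt
Superheat = 1727 - 1580 = 147 deg C

Final answer: 147 deg C


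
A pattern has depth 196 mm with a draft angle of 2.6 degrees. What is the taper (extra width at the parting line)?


Formula: taper = depth * tan(draft_angle)
tan(2.6 deg) = 0.0454097
taper = 196 mm * 0.0454097 = 8.9003 mm

8.9003 mm


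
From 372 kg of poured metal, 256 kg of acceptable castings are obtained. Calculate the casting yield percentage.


Formula: Casting Yield = (W_good / W_total) * 100
Yield = (256 kg / 372 kg) * 100 = 68.8172%

Answer: 68.8172%


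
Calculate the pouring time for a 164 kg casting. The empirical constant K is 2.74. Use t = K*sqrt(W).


Formula: t = K * sqrt(W)
sqrt(W) = sqrt(164) = 12.80625
t = 2.74 * 12.80625 = 35.0891 s


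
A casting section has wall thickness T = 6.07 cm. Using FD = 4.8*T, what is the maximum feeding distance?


Formula: FD = 4.8 * T  (riser feeding-distance rule)
FD = 4.8 * 6.07 cm = 29.1360 cm


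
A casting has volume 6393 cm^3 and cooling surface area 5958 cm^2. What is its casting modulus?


Formula: Casting Modulus M = V / A
M = 6393 cm^3 / 5958 cm^2 = 1.0730 cm

1.0730 cm


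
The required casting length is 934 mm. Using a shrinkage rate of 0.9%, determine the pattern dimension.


Formula: L_pattern = L_casting * (1 + shrinkage_rate/100)
Shrinkage factor = 1 + 0.9/100 = 1.009
L_pattern = 934 mm * 1.009 = 942.4060 mm

Final answer: 942.4060 mm


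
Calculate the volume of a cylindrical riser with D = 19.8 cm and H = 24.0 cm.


Formula: V = pi * (D/2)^2 * H  (cylinder volume)
Radius = D/2 = 19.8/2 = 9.9 cm
V = pi * 9.9^2 * 24.0 = 7389.7799 cm^3

Answer: 7389.7799 cm^3


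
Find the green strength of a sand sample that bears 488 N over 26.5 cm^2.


Formula: Compressive Strength = Force / Area
Strength = 488 N / 26.5 cm^2 = 18.4151 N/cm^2

18.4151 N/cm^2


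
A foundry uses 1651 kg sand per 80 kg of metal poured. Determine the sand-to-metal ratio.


Formula: Sand-to-Metal Ratio = W_sand / W_metal
Ratio = 1651 kg / 80 kg = 20.6375

Answer: 20.6375


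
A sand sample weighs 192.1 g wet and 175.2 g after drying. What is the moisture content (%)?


Formula: MC = (W_wet - W_dry) / W_wet * 100
Water mass = 192.1 - 175.2 = 16.9 g
MC = 16.9 / 192.1 * 100 = 8.7975%

Answer: 8.7975%


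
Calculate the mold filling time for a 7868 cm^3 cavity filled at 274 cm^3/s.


Formula: t_fill = V_mold / Q_flow
t = 7868 cm^3 / 274 cm^3/s = 28.7153 s

Final answer: 28.7153 s


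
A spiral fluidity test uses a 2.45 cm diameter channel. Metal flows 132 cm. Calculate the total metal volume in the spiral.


Formula: V = pi * (d/2)^2 * L  (cylinder volume)
Radius = 2.45/2 = 1.225 cm
V = pi * 1.225^2 * 132 = 622.2945 cm^3

Final answer: 622.2945 cm^3


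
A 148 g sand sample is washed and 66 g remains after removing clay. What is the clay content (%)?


Formula: Clay% = (W_total - W_washed) / W_total * 100
Clay mass = 148 - 66 = 82 g
Clay% = 82 / 148 * 100 = 55.4054%

Answer: 55.4054%


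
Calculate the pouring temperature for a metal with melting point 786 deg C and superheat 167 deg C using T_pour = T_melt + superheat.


Formula: T_pour = T_melt + Superheat
T_pour = 786 + 167 = 953 deg C


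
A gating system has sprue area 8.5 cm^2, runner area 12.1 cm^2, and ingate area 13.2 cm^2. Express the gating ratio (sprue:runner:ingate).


Sprue:Runner:Ingate = 1 : 12.1/8.5 : 13.2/8.5 = 1:1.42:1.55


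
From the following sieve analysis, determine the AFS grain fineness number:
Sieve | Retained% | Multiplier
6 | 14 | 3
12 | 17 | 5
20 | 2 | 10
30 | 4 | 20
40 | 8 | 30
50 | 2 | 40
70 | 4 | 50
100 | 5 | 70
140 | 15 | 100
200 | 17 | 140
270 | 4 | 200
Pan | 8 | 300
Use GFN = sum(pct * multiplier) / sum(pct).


Formula: GFN = sum(pct * multiplier) / sum(pct)
sum(pct * multiplier) = 8177
sum(pct) = 100
GFN = 8177 / 100 = 81.77

Answer: 81.77


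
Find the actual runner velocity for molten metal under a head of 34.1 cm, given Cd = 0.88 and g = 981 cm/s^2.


Formula: v = Cd * sqrt(2 * g * h)  (Torricelli with discharge coefficient)
2*g*h = 2 * 981 * 34.1 = 66904.2 cm^2/s^2
sqrt(66904.2) = 258.65846 cm/s
v = 0.88 * 258.65846 = 227.6194 cm/s

Final answer: 227.6194 cm/s


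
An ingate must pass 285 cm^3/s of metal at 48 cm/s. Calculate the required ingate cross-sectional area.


Formula: A_ingate = Q / v  (continuity equation)
A = 285 cm^3/s / 48 cm/s = 5.9375 cm^2

Answer: 5.9375 cm^2


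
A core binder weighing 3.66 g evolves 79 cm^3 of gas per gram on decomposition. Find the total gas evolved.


Formula: V_gas = W_binder * gas_evolution_rate
V = 3.66 g * 79 cm^3/g = 289.1400 cm^3

Final answer: 289.1400 cm^3


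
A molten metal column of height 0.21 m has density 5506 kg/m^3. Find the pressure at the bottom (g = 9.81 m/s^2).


Formula: P = rho * g * h
rho * g = 5506 * 9.81 = 54013.86 N/m^3
P = 54013.86 * 0.21 = 11342.9106 Pa


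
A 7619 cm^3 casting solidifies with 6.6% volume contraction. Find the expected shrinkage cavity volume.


Formula: V_shrink = V_casting * shrinkage_pct / 100
V_shrink = 7619 cm^3 * 6.6 / 100 = 502.8540 cm^3

Answer: 502.8540 cm^3


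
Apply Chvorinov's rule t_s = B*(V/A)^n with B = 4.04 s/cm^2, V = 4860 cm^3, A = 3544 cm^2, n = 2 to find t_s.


Formula: t_s = B * (V/A)^n  (Chvorinov's rule, n=2)
Modulus M = V/A = 4860/3544 = 1.371332 cm
M^2 = 1.371332^2 = 1.880551 cm^2
t_s = 4.04 * 1.880551 = 7.5974 s

7.5974 s


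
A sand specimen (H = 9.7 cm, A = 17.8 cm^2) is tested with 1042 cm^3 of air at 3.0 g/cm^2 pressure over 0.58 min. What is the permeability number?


Formula: Permeability Number P = (V * H) / (p * A * t)
Numerator: V * H = 1042 * 9.7 = 10107.4
Denominator: p * A * t = 3.0 * 17.8 * 0.58 = 30.972
P = 10107.4 / 30.972 = 326.3399

Answer: 326.3399


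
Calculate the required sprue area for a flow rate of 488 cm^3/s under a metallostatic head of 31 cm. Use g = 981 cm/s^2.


Formula: v = sqrt(2*g*h), A = Q/v
Velocity: v = sqrt(2 * 981 * 31) = sqrt(60822) = 246.6212 cm/s
Sprue area: A = Q / v = 488 / 246.6212 = 1.9787 cm^2

1.9787 cm^2


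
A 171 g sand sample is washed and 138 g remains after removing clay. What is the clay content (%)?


Formula: Clay% = (W_total - W_washed) / W_total * 100
Clay mass = 171 - 138 = 33 g
Clay% = 33 / 171 * 100 = 19.2982%

Final answer: 19.2982%
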